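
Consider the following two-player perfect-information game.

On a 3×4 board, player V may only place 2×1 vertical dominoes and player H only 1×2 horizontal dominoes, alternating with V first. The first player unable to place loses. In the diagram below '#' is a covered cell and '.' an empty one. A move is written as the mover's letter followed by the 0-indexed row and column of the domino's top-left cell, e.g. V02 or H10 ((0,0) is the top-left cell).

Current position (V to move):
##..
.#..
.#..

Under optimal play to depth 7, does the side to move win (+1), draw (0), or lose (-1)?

value(##../.#../.#.., V) = +1

p1 V@[##../.#../.#..]: V02[###./.##./.#..]+1* V03[##.#/.#.#/.#..]+1 V10[##../##../##..]-1 V12[##../.##./.##.]+1 V13[##../.#.#/.#.#]+1
p2 H@[###./.##./.#..]: H22[###./.##./.###]-1*
p3 V@[###./.##./.###]: V03[####/.###/.###]+1* V10[###./###./####]+1
p4 H@[####/.###/.###] terminal -1; root [##../.#../.#..] d7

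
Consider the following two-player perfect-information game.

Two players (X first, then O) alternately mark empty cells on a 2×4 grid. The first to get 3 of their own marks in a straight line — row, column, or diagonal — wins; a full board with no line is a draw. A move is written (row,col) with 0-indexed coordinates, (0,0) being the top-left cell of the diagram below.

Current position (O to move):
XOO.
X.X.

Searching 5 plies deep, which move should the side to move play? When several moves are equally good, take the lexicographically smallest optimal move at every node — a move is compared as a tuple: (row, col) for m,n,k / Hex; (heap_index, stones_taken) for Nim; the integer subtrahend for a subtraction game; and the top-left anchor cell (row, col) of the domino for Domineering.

p1 O@[XOO./X.X.]: (0,3)[XOOO/X.X.]+1* (1,1)[XOO./XOX.]+0 (1,3)[XOO./X.XO]-1
p2 X@[XOOO/X.X.] terminal -1; root [XOO./X.X.] d5

O's best at [XOO./X.X.]: (0,3)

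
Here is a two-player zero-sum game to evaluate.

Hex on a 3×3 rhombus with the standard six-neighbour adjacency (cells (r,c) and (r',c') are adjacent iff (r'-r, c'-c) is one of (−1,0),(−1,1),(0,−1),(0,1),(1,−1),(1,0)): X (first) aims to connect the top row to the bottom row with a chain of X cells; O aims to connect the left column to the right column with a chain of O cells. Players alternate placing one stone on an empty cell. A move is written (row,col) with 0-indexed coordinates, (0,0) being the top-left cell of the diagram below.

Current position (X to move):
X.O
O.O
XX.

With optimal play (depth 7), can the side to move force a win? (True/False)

ply 1, X at X.O/O.O/XX. | (0,1)=-1→XXO/O.O/XX.*; (1,1)=-1→X.O/OXO/XX.; (2,2)=-1→X.O/O.O/XXX
ply 2, O at XXO/O.O/XX. | (1,1)=+1→XXO/OOO/XX.*; (2,2)=-1→XXO/O.O/XXO
ply 3: XXO/OOO/XX. is terminal -1 (X); from X.O/O.O/XX. depth 7

X winning at [X.O/O.O/XX.]: False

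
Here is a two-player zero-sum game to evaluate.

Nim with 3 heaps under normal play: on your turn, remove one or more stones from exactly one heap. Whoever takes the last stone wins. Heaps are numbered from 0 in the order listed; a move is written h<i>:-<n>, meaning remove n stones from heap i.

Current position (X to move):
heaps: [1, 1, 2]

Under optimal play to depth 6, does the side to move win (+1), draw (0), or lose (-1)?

ply 1, X at (1,1,2) | h0:-1=-1→(0,1,2); h1:-1=-1→(1,0,2); h2:-1=-1→(1,1,1); h2:-2=+1→(1,1,0)*
ply 2, O at (1,1,0) | h0:-1=-1→(0,1,0)*; h1:-1=-1→(1,0,0)
ply 3, X at (0,1,0) | h1:-1=+1→(0,0,0)*
ply 4: (0,0,0) is terminal -1 (O); from (1,1,2) depth 6

value((1,1,2), X) = +1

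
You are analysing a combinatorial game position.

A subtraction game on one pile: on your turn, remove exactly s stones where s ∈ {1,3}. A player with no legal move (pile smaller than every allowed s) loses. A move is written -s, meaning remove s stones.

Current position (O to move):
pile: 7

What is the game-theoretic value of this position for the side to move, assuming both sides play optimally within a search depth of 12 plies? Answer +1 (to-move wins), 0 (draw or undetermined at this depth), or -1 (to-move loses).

[7] O move#1: -1:+1/6*, -3:+1/4
[6] X move#2: -1:-1/5*, -3:-1/3
[5] O move#3: -1:+1/4*, -3:+1/2
[4] X move#4: -1:-1/3*, -3:-1/1
[3] O move#5: -1:+1/2*, -3:+1/0
[2] X move#6: -1:-1/1*
[1] O move#7: -1:+1/0*
[0] end (terminal -1, X#8); searched 7 to 12

value(7, O) = +1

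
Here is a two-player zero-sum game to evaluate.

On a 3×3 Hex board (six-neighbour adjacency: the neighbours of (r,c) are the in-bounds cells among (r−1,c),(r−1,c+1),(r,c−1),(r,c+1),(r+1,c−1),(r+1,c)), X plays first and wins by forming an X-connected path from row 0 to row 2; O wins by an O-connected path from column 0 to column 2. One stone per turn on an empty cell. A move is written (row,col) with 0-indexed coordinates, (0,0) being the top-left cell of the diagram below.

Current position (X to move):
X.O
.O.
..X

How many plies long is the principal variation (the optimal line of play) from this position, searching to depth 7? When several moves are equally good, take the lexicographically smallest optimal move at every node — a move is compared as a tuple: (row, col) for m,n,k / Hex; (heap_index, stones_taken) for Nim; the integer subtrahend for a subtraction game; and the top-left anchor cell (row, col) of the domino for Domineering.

PV length from [X.O/.O./..X]: 2 plies

[X.O/.O./..X] X move#1: (0,1):-1/XXO/.O./..X*, (1,0):-1/X.O/XO./..X, (1,2):-1/X.O/.OX/..X, (2,0):-1/X.O/.O./X.X, (2,1):-1/X.O/.O./.XX
[XXO/.O./..X] O move#2: (1,0):+1/XXO/OO./..X*, (1,2):+1/XXO/.OO/..X, (2,0):+1/XXO/.O./O.X, (2,1):+1/XXO/.O./.OX
[XXO/OO./..X] end (terminal -1, X#3); searched X.O/.O./..X to 7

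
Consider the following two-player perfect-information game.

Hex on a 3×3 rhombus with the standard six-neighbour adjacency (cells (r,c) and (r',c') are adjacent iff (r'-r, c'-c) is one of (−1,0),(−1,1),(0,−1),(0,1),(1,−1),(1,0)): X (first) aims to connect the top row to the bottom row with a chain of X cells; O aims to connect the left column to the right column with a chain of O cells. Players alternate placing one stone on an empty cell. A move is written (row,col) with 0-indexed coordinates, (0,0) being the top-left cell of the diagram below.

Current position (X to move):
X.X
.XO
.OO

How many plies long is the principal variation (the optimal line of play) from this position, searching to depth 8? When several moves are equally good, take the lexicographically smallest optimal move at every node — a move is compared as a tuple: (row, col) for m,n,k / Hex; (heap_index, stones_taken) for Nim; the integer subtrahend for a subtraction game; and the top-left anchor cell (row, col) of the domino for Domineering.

PV length from [X.X/.XO/.OO]: 1 ply

p1 X@[X.X/.XO/.OO]: (0,1)[XXX/.XO/.OO]-1 (1,0)[X.X/XXO/.OO]-1 (2,0)[X.X/.XO/XOO]+1*
p2 O@[X.X/.XO/XOO] terminal -1; root [X.X/.XO/.OO] d8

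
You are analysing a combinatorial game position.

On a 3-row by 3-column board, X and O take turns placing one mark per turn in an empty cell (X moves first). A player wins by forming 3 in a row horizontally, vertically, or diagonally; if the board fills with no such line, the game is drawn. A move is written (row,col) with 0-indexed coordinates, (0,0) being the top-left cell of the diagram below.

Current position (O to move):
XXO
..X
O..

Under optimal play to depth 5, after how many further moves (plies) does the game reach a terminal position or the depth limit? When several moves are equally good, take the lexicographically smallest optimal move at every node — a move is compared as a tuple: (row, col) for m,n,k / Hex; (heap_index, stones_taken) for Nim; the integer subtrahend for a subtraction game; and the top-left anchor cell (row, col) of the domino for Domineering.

PV length from [XXO/..X/O..]: 1 ply

p1 O@[XXO/..X/O..]: (1,0)[XXO/O.X/O..]-1 (1,1)[XXO/.OX/O..]+1* (2,1)[XXO/..X/OO.]+1 (2,2)[XXO/..X/O.O]+1
p2 X@[XXO/.OX/O..] terminal -1; root [XXO/..X/O..] d5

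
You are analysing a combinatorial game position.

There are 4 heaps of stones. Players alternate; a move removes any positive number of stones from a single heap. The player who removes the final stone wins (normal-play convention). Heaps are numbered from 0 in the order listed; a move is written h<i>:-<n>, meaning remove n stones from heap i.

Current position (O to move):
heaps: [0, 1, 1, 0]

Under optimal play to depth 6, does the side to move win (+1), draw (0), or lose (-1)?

ply 1, O at (0,1,1,0) | h1:-1=-1→(0,0,1,0)*; h2:-1=-1→(0,1,0,0)
ply 2, X at (0,0,1,0) | h2:-1=+1→(0,0,0,0)*
ply 3: (0,0,0,0) is terminal -1 (O); from (0,1,1,0) depth 6

value((0,1,1,0), O) = -1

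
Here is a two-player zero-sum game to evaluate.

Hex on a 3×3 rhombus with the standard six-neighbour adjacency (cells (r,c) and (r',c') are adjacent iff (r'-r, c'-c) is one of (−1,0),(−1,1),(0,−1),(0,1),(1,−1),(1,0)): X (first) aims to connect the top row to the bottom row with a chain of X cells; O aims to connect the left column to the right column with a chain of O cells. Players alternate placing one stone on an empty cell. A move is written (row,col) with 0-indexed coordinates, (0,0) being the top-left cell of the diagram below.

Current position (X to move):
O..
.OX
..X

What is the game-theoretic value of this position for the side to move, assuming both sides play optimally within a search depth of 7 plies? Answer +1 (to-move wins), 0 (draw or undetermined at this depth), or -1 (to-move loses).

value(O../.OX/..X, X) = +1

ply 1, X at O../.OX/..X | (0,1)=-1→OX./.OX/..X; (0,2)=+1→O.X/.OX/..X*; (1,0)=-1→O../XOX/..X; (2,0)=-1→O../.OX/X.X; (2,1)=-1→O../.OX/.XX
ply 2: O.X/.OX/..X is terminal -1 (O); from O../.OX/..X depth 7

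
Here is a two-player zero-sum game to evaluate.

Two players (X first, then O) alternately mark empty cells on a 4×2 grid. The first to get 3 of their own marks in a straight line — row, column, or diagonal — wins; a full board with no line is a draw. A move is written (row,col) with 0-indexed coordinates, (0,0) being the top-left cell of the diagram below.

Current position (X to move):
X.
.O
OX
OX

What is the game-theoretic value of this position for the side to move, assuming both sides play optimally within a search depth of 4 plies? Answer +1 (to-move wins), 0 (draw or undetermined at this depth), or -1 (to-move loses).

value(X./.O/OX/OX, X) = 0

ply 1, X at X./.O/OX/OX | (0,1)=-1→XX/.O/OX/OX; (1,0)=+0→X./XO/OX/OX*
ply 2, O at X./XO/OX/OX | (0,1)=+0→XO/XO/OX/OX*
ply 3: XO/XO/OX/OX is terminal +0 (X); from X./.O/OX/OX depth 4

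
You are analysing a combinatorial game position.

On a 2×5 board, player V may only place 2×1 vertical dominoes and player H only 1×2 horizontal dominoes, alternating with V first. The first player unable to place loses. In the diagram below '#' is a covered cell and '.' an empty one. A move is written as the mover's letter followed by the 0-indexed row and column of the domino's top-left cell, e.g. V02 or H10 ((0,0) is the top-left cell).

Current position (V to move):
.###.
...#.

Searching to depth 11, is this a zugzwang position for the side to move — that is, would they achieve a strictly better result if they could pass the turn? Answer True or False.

zugzwang(.###./...#., V) = False

ply 1, V at .###./...#. | V00=+1→####./#..#.*; V04=-1→.####/...##
ply 2, H at ####./#..#. | H11=-1→####./####.*
ply 3, V at ####./####. | V04=+1→#####/#####*
ply 4: #####/##### is terminal -1 (H); from .###./...#. depth 11
if V skipped the turn, H would face:
~ ply 1, H at .###./...#. | H10=-1→.###./##.#.*; H11=-1→.###./.###.
~ ply 2, V at .###./##.#. | V04=+1→.####/##.##*
~ ply 3: .####/##.## is terminal -1 (H); from .###./...#. depth 11
compare (V): move=+1 vs pass=+1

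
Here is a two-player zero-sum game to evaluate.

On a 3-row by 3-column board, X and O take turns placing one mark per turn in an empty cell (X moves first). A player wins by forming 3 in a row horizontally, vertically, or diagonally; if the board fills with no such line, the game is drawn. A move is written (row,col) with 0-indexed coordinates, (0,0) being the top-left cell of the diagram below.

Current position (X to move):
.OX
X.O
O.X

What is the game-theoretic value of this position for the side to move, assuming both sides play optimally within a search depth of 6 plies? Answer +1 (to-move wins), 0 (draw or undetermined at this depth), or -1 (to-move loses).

value(.OX/X.O/O.X, X) = 0

[.OX/X.O/O.X] X move#1: (0,0):+0/XOX/X.O/O.X*, (1,1):+0/.OX/XXO/O.X, (2,1):+0/.OX/X.O/OXX
[XOX/X.O/O.X] O move#2: (1,1):+0/XOX/XOO/O.X*, (2,1):-1/XOX/X.O/OOX
[XOX/XOO/O.X] X move#3: (2,1):+0/XOX/XOO/OXX*
[XOX/XOO/OXX] end (terminal +0, O#4); searched .OX/X.O/O.X to 6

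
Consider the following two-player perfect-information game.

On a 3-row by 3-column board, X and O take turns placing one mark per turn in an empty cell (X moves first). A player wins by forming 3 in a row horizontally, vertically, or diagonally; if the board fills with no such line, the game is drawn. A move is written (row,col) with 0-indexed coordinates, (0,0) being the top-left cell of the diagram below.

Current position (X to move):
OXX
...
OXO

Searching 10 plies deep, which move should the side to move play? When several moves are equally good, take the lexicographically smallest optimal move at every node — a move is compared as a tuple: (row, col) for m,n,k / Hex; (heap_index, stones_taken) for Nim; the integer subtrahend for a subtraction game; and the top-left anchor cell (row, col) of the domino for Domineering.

ply 1, X at OXX/.../OXO | (1,0)=-1→OXX/X../OXO; (1,1)=+1→OXX/.X./OXO*; (1,2)=-1→OXX/..X/OXO
ply 2: OXX/.X./OXO is terminal -1 (O); from OXX/.../OXO depth 10

X's best at [OXX/.../OXO]: (1,1)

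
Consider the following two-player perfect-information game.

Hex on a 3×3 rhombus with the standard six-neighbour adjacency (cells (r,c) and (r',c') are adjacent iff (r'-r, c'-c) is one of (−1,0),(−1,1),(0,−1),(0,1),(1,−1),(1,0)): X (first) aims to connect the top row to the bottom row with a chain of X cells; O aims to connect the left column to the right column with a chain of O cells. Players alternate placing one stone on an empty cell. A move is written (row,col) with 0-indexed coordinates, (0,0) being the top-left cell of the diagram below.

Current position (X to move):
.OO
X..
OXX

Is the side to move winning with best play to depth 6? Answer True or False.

p1 X@[.OO/X../OXX]: (0,0)[XOO/X../OXX]-1* (1,1)[.OO/XX./OXX]-1 (1,2)[.OO/X.X/OXX]-1
p2 O@[XOO/X../OXX]: (1,1)[XOO/XO./OXX]+1* (1,2)[XOO/X.O/OXX]-1
p3 X@[XOO/XO./OXX] terminal -1; root [.OO/X../OXX] d6

X winning at [.OO/X../OXX]: False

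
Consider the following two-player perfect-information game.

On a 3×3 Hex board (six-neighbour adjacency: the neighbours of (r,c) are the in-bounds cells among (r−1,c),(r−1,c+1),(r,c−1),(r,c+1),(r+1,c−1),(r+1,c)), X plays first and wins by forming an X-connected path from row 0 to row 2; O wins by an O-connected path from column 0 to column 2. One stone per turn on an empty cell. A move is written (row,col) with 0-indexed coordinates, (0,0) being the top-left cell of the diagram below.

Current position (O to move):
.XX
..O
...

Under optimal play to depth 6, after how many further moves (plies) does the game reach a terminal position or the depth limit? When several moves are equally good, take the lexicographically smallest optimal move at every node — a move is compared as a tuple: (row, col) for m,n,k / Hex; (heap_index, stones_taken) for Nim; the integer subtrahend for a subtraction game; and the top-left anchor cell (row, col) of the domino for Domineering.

ply 1, O at .XX/..O/... | (0,0)=-1→OXX/..O/...; (1,0)=-1→.XX/O.O/...; (1,1)=+1→.XX/.OO/...*; (2,0)=+1→.XX/..O/O..; (2,1)=-1→.XX/..O/.O.; (2,2)=-1→.XX/..O/..O
ply 2, X at .XX/.OO/... | (0,0)=-1→XXX/.OO/...*; (1,0)=-1→.XX/XOO/...; (2,0)=-1→.XX/.OO/X..; (2,1)=-1→.XX/.OO/.X.; (2,2)=-1→.XX/.OO/..X
ply 3, O at XXX/.OO/... | (1,0)=+1→XXX/OOO/...*; (2,0)=+1→XXX/.OO/O..; (2,1)=+1→XXX/.OO/.O.; (2,2)=+1→XXX/.OO/..O
ply 4: XXX/OOO/... is terminal -1 (X); from .XX/..O/... depth 6

PV length from [.XX/..O/...]: 3 plies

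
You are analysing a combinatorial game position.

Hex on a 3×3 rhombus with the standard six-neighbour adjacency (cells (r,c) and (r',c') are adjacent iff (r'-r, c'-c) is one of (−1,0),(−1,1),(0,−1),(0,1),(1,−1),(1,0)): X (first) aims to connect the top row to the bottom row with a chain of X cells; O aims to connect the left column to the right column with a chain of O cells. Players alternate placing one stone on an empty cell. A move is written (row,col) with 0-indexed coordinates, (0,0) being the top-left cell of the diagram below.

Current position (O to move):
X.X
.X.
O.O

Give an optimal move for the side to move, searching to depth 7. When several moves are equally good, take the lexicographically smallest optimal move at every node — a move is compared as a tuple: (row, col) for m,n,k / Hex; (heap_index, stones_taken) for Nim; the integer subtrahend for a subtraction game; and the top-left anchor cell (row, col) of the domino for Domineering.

[X.X/.X./O.O] O move#1: (0,1):-1/XOX/.X./O.O, (1,0):-1/X.X/OX./O.O, (1,2):-1/X.X/.XO/O.O, (2,1):+1/X.X/.X./OOO*
[X.X/.X./OOO] end (terminal -1, X#2); searched X.X/.X./O.O to 7

O's best at [X.X/.X./O.O]: (2,1)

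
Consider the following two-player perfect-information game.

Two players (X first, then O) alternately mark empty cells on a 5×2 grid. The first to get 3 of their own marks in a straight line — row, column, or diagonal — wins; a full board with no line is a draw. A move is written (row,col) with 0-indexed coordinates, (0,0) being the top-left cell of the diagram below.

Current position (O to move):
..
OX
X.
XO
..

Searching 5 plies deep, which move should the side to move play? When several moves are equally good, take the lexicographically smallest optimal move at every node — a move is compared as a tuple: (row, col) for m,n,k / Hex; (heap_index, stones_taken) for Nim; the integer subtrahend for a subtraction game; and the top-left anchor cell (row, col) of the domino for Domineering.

p1 O@[../OX/X./XO/..]: (0,0)[O./OX/X./XO/..]-1 (0,1)[.O/OX/X./XO/..]-1 (2,1)[../OX/XO/XO/..]-1 (4,0)[../OX/X./XO/O.]+0* (4,1)[../OX/X./XO/.O]-1
p2 X@[../OX/X./XO/O.]: (0,0)[X./OX/X./XO/O.]+0* (0,1)[.X/OX/X./XO/O.]+0 (2,1)[../OX/XX/XO/O.]+0 (4,1)[../OX/X./XO/OX]+0
p3 O@[X./OX/X./XO/O.]: (0,1)[XO/OX/X./XO/O.]+0* (2,1)[X./OX/XO/XO/O.]+0 (4,1)[X./OX/X./XO/OO]+0
p4 X@[XO/OX/X./XO/O.]: (2,1)[XO/OX/XX/XO/O.]+0* (4,1)[XO/OX/X./XO/OX]+0
p5 O@[XO/OX/XX/XO/O.]: (4,1)[XO/OX/XX/XO/OO]+0*
p6 X@[XO/OX/XX/XO/OO] terminal +0; root [../OX/X./XO/..] d5

O's best at [../OX/X./XO/..]: (4,0)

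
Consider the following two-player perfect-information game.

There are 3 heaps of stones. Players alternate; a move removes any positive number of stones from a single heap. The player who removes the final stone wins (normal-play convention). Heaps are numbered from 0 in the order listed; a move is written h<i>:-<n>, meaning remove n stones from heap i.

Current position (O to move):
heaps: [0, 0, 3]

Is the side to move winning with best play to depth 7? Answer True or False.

O winning at [(0,0,3)]: True

ply 1, O at (0,0,3) | h2:-1=-1→(0,0,2); h2:-2=-1→(0,0,1); h2:-3=+1→(0,0,0)*
ply 2: (0,0,0) is terminal -1 (X); from (0,0,3) depth 7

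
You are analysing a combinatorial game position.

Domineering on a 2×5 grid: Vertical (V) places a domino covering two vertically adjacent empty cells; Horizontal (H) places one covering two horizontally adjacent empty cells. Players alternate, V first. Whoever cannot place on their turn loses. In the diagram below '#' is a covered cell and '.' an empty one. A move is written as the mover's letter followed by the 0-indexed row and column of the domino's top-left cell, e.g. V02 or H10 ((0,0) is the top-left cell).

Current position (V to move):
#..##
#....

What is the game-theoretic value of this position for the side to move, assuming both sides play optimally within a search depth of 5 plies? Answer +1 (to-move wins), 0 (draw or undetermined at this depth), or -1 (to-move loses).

p1 V@[#..##/#....]: V01[##.##/##...]-1 V02[#.###/#.#..]+1*
p2 H@[#.###/#.#..]: H13[#.###/#.###]-1*
p3 V@[#.###/#.###]: V01[#####/#####]+1*
p4 H@[#####/#####] terminal -1; root [#..##/#....] d5

value(#..##/#...., V) = +1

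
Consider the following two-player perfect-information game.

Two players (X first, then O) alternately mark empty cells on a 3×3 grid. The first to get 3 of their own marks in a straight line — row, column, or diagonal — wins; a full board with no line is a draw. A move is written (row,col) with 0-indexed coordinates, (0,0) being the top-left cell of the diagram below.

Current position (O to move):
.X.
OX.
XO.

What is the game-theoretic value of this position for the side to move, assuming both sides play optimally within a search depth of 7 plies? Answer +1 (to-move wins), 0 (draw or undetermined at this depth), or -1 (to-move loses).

ply 1, O at .X./OX./XO. | (0,0)=-1→OX./OX./XO.; (0,2)=+0→.XO/OX./XO.*; (1,2)=-1→.X./OXO/XO.; (2,2)=-1→.X./OX./XOO
ply 2, X at .XO/OX./XO. | (0,0)=+0→XXO/OX./XO.*; (1,2)=+0→.XO/OXX/XO.; (2,2)=+0→.XO/OX./XOX
ply 3, O at XXO/OX./XO. | (1,2)=-1→XXO/OXO/XO.; (2,2)=+0→XXO/OX./XOO*
ply 4, X at XXO/OX./XOO | (1,2)=+0→XXO/OXX/XOO*
ply 5: XXO/OXX/XOO is terminal +0 (O); from .X./OX./XO. depth 7

value(.X./OX./XO., O) = 0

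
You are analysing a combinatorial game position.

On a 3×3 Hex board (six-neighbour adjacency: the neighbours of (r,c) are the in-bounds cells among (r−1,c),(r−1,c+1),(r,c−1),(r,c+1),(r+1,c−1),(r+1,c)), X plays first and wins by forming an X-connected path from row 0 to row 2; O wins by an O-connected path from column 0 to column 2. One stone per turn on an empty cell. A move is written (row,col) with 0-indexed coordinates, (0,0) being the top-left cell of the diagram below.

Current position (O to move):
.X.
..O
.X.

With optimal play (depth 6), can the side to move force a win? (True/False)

[.X./..O/.X.] O move#1: (0,0):-1/OX./..O/.X., (0,2):-1/.XO/..O/.X., (1,0):-1/.X./O.O/.X., (1,1):+1/.X./.OO/.X.*, (2,0):-1/.X./..O/OX., (2,2):-1/.X./..O/.XO
[.X./.OO/.X.] X move#2: (0,0):-1/XX./.OO/.X.*, (0,2):-1/.XX/.OO/.X., (1,0):-1/.X./XOO/.X., (2,0):-1/.X./.OO/XX., (2,2):-1/.X./.OO/.XX
[XX./.OO/.X.] O move#3: (0,2):+1/XXO/.OO/.X.*, (1,0):+1/XX./OOO/.X., (2,0):+1/XX./.OO/OX., (2,2):+1/XX./.OO/.XO
[XXO/.OO/.X.] X move#4: (1,0):-1/XXO/XOO/.X.*, (2,0):-1/XXO/.OO/XX., (2,2):-1/XXO/.OO/.XX
[XXO/XOO/.X.] O move#5: (2,0):+1/XXO/XOO/OX.*, (2,2):-1/XXO/XOO/.XO
[XXO/XOO/OX.] end (terminal -1, X#6); searched .X./..O/.X. to 6

O winning at [.X./..O/.X.]: True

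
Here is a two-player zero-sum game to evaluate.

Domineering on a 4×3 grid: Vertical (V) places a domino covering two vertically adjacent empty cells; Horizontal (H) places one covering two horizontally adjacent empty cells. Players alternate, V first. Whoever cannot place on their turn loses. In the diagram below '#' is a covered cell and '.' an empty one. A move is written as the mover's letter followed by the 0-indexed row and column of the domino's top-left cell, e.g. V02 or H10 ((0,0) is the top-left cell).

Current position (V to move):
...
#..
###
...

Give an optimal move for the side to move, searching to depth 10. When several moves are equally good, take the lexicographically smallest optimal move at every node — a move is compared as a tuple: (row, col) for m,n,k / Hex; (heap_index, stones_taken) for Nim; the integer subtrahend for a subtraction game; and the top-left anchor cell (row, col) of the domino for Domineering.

[.../#../###/...] V move#1: V01:+1/.#./##./###/...*, V02:-1/..#/#.#/###/...
[.#./##./###/...] H move#2: H30:-1/.#./##./###/##.*, H31:-1/.#./##./###/.##
[.#./##./###/##.] V move#3: V02:+1/.##/###/###/##.*
[.##/###/###/##.] end (terminal -1, H#4); searched .../#../###/... to 10

V's best at [.../#../###/...]: V01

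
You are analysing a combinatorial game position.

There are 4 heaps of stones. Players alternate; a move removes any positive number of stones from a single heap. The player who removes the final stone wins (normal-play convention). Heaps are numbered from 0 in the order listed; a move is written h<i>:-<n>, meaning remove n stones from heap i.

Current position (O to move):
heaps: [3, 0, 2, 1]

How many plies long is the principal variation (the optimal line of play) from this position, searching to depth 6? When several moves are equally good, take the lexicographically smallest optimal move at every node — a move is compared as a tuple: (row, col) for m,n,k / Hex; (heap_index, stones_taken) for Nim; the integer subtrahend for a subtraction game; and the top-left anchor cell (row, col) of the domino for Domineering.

[(3,0,2,1)] O move#1: h0:-1:-1/(2,0,2,1)*, h0:-2:-1/(1,0,2,1), h0:-3:-1/(0,0,2,1), h2:-1:-1/(3,0,1,1), h2:-2:-1/(3,0,0,1), h3:-1:-1/(3,0,2,0)
[(2,0,2,1)] X move#2: h0:-1:-1/(1,0,2,1), h0:-2:-1/(0,0,2,1), h2:-1:-1/(2,0,1,1), h2:-2:-1/(2,0,0,1), h3:-1:+1/(2,0,2,0)*
[(2,0,2,0)] O move#3: h0:-1:-1/(1,0,2,0)*, h0:-2:-1/(0,0,2,0), h2:-1:-1/(2,0,1,0), h2:-2:-1/(2,0,0,0)
[(1,0,2,0)] X move#4: h0:-1:-1/(0,0,2,0), h2:-1:+1/(1,0,1,0)*, h2:-2:-1/(1,0,0,0)
[(1,0,1,0)] O move#5: h0:-1:-1/(0,0,1,0)*, h2:-1:-1/(1,0,0,0)
[(0,0,1,0)] X move#6: h2:-1:+1/(0,0,0,0)*
[(0,0,0,0)] end (terminal -1, O#7); searched (3,0,2,1) to 6

PV length from [(3,0,2,1)]: 6 plies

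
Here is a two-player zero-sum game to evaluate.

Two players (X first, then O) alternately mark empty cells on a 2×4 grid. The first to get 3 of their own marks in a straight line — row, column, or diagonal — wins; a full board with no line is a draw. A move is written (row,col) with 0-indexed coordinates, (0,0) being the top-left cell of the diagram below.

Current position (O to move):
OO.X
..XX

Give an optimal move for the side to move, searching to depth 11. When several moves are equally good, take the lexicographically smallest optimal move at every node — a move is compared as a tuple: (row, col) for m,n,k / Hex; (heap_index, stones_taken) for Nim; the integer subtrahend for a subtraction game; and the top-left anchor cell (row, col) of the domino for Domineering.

O's best at [OO.X/..XX]: (0,2)

[OO.X/..XX] O move#1: (0,2):+1/OOOX/..XX*, (1,0):-1/OO.X/O.XX, (1,1):+0/OO.X/.OXX
[OOOX/..XX] end (terminal -1, X#2); searched OO.X/..XX to 11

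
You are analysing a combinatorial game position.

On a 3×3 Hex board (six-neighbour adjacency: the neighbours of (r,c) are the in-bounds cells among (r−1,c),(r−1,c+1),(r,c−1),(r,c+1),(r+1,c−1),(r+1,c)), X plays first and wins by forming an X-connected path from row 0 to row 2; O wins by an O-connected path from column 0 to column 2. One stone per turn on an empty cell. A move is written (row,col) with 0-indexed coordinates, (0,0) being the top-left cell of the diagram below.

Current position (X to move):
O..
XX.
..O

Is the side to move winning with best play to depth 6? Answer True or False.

[O../XX./..O] X move#1: (0,1):+1/OX./XX./..O*, (0,2):+1/O.X/XX./..O, (1,2):+1/O../XXX/..O, (2,0):+1/O../XX./X.O, (2,1):+1/O../XX./.XO
[OX./XX./..O] O move#2: (0,2):-1/OXO/XX./..O*, (1,2):-1/OX./XXO/..O, (2,0):-1/OX./XX./O.O, (2,1):-1/OX./XX./.OO
[OXO/XX./..O] X move#3: (1,2):+1/OXO/XXX/..O*, (2,0):+1/OXO/XX./X.O, (2,1):+1/OXO/XX./.XO
[OXO/XXX/..O] O move#4: (2,0):-1/OXO/XXX/O.O*, (2,1):-1/OXO/XXX/.OO
[OXO/XXX/O.O] X move#5: (2,1):+1/OXO/XXX/OXO*
[OXO/XXX/OXO] end (terminal -1, O#6); searched O../XX./..O to 6

X winning at [O../XX./..O]: True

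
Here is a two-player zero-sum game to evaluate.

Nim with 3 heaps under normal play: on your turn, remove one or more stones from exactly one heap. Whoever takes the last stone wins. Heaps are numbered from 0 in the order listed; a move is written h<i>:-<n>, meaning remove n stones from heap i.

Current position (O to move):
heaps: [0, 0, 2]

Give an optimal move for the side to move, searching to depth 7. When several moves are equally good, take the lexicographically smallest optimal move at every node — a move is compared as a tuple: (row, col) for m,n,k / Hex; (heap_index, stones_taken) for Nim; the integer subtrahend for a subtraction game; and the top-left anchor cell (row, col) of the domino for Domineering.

p1 O@[(0,0,2)]: h2:-1[(0,0,1)]-1 h2:-2[(0,0,0)]+1*
p2 X@[(0,0,0)] terminal -1; root [(0,0,2)] d7

O's best at [(0,0,2)]: h2:-2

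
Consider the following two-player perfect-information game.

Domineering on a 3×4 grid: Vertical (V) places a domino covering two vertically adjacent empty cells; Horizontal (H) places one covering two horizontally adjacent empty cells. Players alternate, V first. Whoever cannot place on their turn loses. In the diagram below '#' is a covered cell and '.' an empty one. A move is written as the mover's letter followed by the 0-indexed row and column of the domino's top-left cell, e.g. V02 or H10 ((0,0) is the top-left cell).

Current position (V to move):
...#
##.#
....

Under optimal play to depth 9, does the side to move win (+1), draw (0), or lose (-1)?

p1 V@[...#/##.#/....]: V02[..##/####/....]-1* V12[...#/####/..#.]-1
p2 H@[..##/####/....]: H00[####/####/....]+1* H20[..##/####/##..]+1 H21[..##/####/.##.]+1 H22[..##/####/..##]+1
p3 V@[####/####/....] terminal -1; root [...#/##.#/....] d9

value(...#/##.#/...., V) = -1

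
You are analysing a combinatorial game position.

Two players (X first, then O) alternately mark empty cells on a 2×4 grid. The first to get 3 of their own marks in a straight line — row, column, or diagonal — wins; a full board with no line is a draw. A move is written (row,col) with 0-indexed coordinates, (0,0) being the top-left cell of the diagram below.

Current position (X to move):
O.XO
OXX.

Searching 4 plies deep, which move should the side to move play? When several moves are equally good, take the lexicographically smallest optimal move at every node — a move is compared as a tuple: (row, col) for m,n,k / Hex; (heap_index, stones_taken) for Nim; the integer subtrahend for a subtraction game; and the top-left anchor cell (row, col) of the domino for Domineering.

X's best at [O.XO/OXX.]: (1,3)

[O.XO/OXX.] X move#1: (0,1):+0/OXXO/OXX., (1,3):+1/O.XO/OXXX*
[O.XO/OXXX] end (terminal -1, O#2); searched O.XO/OXX. to 4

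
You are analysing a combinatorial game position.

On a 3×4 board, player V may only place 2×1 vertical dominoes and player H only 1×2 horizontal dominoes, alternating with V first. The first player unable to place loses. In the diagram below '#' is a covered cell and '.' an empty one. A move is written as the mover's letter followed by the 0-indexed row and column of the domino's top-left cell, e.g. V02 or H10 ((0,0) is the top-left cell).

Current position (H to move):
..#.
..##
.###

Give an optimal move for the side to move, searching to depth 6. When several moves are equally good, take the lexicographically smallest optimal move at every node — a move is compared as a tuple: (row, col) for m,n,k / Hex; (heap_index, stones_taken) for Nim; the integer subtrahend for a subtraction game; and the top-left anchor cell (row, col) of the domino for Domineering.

H's best at [..#./..##/.###]: H10

p1 H@[..#./..##/.###]: H00[###./..##/.###]-1 H10[..#./####/.###]+1*
p2 V@[..#./####/.###] terminal -1; root [..#./..##/.###] d6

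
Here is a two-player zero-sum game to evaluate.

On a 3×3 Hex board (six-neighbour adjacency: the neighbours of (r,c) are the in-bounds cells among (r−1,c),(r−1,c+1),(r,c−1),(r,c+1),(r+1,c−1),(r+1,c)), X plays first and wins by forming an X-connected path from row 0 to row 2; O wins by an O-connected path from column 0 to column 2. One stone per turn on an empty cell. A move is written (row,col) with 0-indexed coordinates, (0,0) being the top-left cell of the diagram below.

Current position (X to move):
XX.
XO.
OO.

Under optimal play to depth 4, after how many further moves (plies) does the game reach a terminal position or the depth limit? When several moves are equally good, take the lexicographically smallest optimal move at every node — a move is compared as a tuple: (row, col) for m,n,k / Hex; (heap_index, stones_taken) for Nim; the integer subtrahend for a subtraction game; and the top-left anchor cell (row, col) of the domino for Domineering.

PV length from [XX./XO./OO.]: 2 plies

p1 X@[XX./XO./OO.]: (0,2)[XXX/XO./OO.]-1* (1,2)[XX./XOX/OO.]-1 (2,2)[XX./XO./OOX]-1
p2 O@[XXX/XO./OO.]: (1,2)[XXX/XOO/OO.]+1* (2,2)[XXX/XO./OOO]+1
p3 X@[XXX/XOO/OO.] terminal -1; root [XX./XO./OO.] d4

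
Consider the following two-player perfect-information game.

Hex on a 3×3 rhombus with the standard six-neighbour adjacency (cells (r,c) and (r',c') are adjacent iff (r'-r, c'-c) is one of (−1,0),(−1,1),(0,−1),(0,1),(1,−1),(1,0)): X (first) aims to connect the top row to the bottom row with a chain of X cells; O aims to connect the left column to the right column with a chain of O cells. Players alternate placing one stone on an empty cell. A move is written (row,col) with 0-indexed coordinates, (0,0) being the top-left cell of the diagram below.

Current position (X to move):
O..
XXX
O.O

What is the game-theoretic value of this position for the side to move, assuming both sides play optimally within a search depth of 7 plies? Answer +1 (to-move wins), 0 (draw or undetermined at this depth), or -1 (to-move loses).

ply 1, X at O../XXX/O.O | (0,1)=-1→OX./XXX/O.O; (0,2)=-1→O.X/XXX/O.O; (2,1)=+1→O../XXX/OXO*
ply 2, O at O../XXX/OXO | (0,1)=-1→OO./XXX/OXO*; (0,2)=-1→O.O/XXX/OXO
ply 3, X at OO./XXX/OXO | (0,2)=+1→OOX/XXX/OXO*
ply 4: OOX/XXX/OXO is terminal -1 (O); from O../XXX/O.O depth 7

value(O../XXX/O.O, X) = +1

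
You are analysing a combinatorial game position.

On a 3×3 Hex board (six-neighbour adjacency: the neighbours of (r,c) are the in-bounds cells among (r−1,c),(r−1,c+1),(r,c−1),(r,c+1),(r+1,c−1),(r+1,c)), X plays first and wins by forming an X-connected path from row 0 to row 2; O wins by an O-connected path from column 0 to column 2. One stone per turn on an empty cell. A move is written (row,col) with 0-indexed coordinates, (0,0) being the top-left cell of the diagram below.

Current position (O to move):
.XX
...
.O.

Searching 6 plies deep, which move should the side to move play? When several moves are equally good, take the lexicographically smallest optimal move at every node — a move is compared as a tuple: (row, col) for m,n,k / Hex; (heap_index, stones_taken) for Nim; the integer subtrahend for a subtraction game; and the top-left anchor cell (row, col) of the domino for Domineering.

ply 1, O at .XX/.../.O. | (0,0)=-1→OXX/.../.O.; (1,0)=+1→.XX/O../.O.*; (1,1)=+1→.XX/.O./.O.; (1,2)=-1→.XX/..O/.O.; (2,0)=+1→.XX/.../OO.; (2,2)=-1→.XX/.../.OO
ply 2, X at .XX/O../.O. | (0,0)=-1→XXX/O../.O.*; (1,1)=-1→.XX/OX./.O.; (1,2)=-1→.XX/O.X/.O.; (2,0)=-1→.XX/O../XO.; (2,2)=-1→.XX/O../.OX
ply 3, O at XXX/O../.O. | (1,1)=+1→XXX/OO./.O.*; (1,2)=+1→XXX/O.O/.O.; (2,0)=+1→XXX/O../OO.; (2,2)=+1→XXX/O../.OO
ply 4, X at XXX/OO./.O. | (1,2)=-1→XXX/OOX/.O.*; (2,0)=-1→XXX/OO./XO.; (2,2)=-1→XXX/OO./.OX
ply 5, O at XXX/OOX/.O. | (2,0)=-1→XXX/OOX/OO.; (2,2)=+1→XXX/OOX/.OO*
ply 6: XXX/OOX/.OO is terminal -1 (X); from .XX/.../.O. depth 6

O's best at [.XX/.../.O.]: (1,0)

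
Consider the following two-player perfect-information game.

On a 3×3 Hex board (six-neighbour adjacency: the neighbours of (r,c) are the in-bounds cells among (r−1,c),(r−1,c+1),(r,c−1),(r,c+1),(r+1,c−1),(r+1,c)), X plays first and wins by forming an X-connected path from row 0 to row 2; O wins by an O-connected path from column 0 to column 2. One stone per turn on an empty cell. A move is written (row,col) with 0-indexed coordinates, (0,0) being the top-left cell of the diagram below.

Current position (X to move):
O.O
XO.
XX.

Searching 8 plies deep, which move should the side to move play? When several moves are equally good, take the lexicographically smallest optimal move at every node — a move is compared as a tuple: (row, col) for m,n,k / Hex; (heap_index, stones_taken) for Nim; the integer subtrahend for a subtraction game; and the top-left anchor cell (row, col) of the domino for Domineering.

[O.O/XO./XX.] X move#1: (0,1):+1/OXO/XO./XX.*, (1,2):-1/O.O/XOX/XX., (2,2):-1/O.O/XO./XXX
[OXO/XO./XX.] end (terminal -1, O#2); searched O.O/XO./XX. to 8

X's best at [O.O/XO./XX.]: (0,1)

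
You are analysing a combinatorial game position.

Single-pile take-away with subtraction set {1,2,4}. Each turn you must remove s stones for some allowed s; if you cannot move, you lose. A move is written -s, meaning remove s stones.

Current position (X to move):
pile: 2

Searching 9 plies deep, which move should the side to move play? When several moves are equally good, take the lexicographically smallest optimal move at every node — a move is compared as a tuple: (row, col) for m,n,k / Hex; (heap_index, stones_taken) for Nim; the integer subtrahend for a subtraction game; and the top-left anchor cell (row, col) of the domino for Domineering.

[2] X move#1: -1:-1/1, -2:+1/0*
[0] end (terminal -1, O#2); searched 2 to 9

X's best at [2]: -2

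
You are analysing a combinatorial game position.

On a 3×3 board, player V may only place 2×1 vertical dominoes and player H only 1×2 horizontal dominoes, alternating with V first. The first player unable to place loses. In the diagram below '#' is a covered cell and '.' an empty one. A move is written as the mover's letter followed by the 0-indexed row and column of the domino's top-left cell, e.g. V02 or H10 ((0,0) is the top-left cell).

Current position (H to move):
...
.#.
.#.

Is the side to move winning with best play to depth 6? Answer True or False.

H winning at [.../.#./.#.]: False

[.../.#./.#.] H move#1: H00:-1/##./.#./.#.*, H01:-1/.##/.#./.#.
[##./.#./.#.] V move#2: V02:+1/###/.##/.#.*, V10:+1/##./##./##., V12:+1/##./.##/.##
[###/.##/.#.] end (terminal -1, H#3); searched .../.#./.#. to 6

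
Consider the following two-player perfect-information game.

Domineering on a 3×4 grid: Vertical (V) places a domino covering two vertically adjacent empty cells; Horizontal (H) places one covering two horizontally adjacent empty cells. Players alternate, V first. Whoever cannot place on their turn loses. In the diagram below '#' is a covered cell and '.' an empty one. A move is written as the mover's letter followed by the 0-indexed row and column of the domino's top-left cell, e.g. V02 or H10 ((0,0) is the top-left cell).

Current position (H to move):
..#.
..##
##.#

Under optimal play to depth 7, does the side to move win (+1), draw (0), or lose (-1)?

p1 H@[..#./..##/##.#]: H00[###./..##/##.#]+1* H10[..#./####/##.#]+1
p2 V@[###./..##/##.#] terminal -1; root [..#./..##/##.#] d7

value(..#./..##/##.#, H) = +1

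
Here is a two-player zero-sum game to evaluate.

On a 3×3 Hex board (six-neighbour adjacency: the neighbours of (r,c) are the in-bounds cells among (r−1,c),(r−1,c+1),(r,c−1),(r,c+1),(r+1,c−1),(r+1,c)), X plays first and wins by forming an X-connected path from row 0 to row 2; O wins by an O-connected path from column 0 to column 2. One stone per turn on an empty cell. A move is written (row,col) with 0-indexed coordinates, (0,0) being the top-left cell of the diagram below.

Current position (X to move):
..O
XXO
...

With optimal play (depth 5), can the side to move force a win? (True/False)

X winning at [..O/XXO/...]: True

p1 X@[..O/XXO/...]: (0,0)[X.O/XXO/...]+1* (0,1)[.XO/XXO/...]+1 (2,0)[..O/XXO/X..]+1 (2,1)[..O/XXO/.X.]+1 (2,2)[..O/XXO/..X]+1
p2 O@[X.O/XXO/...]: (0,1)[XOO/XXO/...]-1* (2,0)[X.O/XXO/O..]-1 (2,1)[X.O/XXO/.O.]-1 (2,2)[X.O/XXO/..O]-1
p3 X@[XOO/XXO/...]: (2,0)[XOO/XXO/X..]+1* (2,1)[XOO/XXO/.X.]+1 (2,2)[XOO/XXO/..X]+1
p4 O@[XOO/XXO/X..] terminal -1; root [..O/XXO/...] d5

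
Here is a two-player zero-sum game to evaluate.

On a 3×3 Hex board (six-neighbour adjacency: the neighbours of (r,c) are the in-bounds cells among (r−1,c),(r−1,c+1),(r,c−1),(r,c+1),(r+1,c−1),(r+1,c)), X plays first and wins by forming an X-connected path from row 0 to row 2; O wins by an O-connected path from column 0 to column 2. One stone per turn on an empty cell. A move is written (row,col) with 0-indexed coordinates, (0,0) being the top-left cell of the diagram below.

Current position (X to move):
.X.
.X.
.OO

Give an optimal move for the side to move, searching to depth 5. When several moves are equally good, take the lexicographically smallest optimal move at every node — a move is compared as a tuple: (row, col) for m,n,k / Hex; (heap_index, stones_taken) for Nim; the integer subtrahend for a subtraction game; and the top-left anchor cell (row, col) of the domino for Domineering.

X's best at [.X./.X./.OO]: (2,0)

[.X./.X./.OO] X move#1: (0,0):-1/XX./.X./.OO, (0,2):-1/.XX/.X./.OO, (1,0):-1/.X./XX./.OO, (1,2):-1/.X./.XX/.OO, (2,0):+1/.X./.X./XOO*
[.X./.X./XOO] end (terminal -1, O#2); searched .X./.X./.OO to 5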